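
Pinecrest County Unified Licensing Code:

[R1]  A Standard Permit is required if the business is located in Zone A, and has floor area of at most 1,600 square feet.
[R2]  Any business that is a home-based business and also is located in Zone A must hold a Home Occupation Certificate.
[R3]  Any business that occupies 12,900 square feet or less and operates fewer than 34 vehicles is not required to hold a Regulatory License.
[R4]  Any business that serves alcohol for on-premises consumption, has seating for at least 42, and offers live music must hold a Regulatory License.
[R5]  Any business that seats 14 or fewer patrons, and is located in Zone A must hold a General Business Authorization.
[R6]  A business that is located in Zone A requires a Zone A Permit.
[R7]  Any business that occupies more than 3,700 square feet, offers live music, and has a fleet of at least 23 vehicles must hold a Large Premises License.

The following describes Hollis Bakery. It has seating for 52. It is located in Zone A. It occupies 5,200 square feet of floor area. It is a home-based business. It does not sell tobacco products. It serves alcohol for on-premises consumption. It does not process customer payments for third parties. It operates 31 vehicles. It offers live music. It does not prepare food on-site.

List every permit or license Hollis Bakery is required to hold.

Home Occupation Certificate, Large Premises License, Zone A Permit

[R1] is located in Zone A; floor area 5,200 square feet > 1,600 square feet → Standard Permit not required.
[R2] is a home-based business; is located in Zone A → Home Occupation Certificate required.
[R3] floor area 5,200 square feet ≤ 12,900 square feet; vehicles 31 < 34 → exempt from Regulatory License.
[R4] serves alcohol for on-premises consumption; seating 52 ≥ 42; offers live music → Regulatory License required.
[R5] seating 52 > 14; is located in Zone A → General Business Authorization not required.
[R6] is located in Zone A → Zone A Permit required.
[R7] floor area 5,200 square feet > 3,700 square feet; offers live music; vehicles 31 ≥ 23 → Large Premises License required.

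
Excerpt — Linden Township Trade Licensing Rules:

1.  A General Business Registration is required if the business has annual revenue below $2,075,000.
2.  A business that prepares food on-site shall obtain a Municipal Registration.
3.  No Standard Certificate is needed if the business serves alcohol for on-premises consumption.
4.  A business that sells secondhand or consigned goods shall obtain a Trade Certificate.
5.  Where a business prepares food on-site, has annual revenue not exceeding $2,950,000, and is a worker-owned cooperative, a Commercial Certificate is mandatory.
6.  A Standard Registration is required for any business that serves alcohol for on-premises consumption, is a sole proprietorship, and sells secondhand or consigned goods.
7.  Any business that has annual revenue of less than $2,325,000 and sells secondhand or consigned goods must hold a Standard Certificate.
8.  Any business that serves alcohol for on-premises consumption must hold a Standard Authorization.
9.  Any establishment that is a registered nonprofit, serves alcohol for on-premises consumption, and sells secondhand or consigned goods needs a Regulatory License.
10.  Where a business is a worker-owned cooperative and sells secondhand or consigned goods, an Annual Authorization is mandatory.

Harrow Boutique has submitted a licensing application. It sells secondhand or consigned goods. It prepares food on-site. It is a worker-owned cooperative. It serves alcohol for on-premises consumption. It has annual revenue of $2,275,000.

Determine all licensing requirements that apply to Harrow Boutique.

Annual Authorization, Commercial Certificate, Municipal Registration, Standard Authorization, Trade Certificate

1. revenue $2,275,000 ≥ $2,075,000 → General Business Registration not required.
2. prepares food on-site → Municipal Registration required.
3. serves alcohol for on-premises consumption → exempt from Standard Certificate.
4. sells secondhand or consigned goods → Trade Certificate required.
5. prepares food on-site; revenue $2,275,000 ≤ $2,950,000; is a worker-owned cooperative → Commercial Certificate required.
6. serves alcohol for on-premises consumption; is a worker-owned cooperative (not: is a sole proprietorship); sells secondhand or consigned goods → Standard Registration not required.
7. revenue $2,275,000 < $2,325,000; sells secondhand or consigned goods → Standard Certificate required.
8. serves alcohol for on-premises consumption → Standard Authorization required.
9. is a worker-owned cooperative (not: is a registered nonprofit); serves alcohol for on-premises consumption; sells secondhand or consigned goods → Regulatory License not required.
10. is a worker-owned cooperative; sells secondhand or consigned goods → Annual Authorization required.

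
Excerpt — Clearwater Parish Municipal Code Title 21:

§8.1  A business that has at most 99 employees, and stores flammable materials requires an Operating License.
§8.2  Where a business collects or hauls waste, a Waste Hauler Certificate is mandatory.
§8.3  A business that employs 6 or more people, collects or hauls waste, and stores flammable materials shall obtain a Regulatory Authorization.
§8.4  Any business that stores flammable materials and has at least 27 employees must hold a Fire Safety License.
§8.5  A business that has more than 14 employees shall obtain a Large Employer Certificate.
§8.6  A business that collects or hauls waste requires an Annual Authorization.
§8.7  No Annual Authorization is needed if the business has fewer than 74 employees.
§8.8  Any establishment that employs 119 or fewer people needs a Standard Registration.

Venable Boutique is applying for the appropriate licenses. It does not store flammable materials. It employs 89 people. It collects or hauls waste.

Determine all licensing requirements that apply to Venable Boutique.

§8.1 employees 89 ≤ 99; does not store flammable materials → Operating License not required.
§8.2 collects or hauls waste → Waste Hauler Certificate required.
§8.3 employees 89 ≥ 6; collects or hauls waste; does not store flammable materials → Regulatory Authorization not required.
§8.4 does not store flammable materials; employees 89 ≥ 27 → Fire Safety License not required.
§8.5 employees 89 > 14 → Large Employer Certificate required.
§8.6 collects or hauls waste → Annual Authorization required.
§8.7 employees 89 ≥ 74 → Annual Authorization exemption does not apply.
§8.8 employees 89 ≤ 119 → Standard Registration required.

Annual Authorization, Large Employer Certificate, Standard Registration, Waste Hauler Certificate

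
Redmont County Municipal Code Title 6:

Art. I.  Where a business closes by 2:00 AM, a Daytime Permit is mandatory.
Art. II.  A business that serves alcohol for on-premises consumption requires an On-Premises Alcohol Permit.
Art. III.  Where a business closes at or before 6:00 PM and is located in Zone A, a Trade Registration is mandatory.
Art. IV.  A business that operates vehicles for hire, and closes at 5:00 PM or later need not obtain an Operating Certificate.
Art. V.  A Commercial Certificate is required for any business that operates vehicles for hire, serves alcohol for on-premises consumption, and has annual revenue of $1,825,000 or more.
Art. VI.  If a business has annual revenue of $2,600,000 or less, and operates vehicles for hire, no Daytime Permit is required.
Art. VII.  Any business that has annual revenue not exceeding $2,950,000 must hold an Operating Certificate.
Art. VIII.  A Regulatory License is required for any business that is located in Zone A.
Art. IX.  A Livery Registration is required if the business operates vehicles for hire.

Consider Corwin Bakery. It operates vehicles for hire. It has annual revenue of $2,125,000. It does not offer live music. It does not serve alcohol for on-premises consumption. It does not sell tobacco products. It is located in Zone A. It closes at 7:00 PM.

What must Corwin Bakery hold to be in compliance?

Livery Registration, Regulatory License

Art. I. closes 7:00 PM, at/before 2:00 AM → Daytime Permit required.
Art. II. does not serve alcohol for on-premises consumption → On-Premises Alcohol Permit not required.
Art. III. closes 7:00 PM, after 6:00 PM; is located in Zone A → Trade Registration not required.
Art. IV. operates vehicles for hire; closes 7:00 PM, after 5:00 PM → exempt from Operating Certificate.
Art. V. operates vehicles for hire; does not serve alcohol for on-premises consumption; revenue $2,125,000 ≥ $1,825,000 → Commercial Certificate not required.
Art. VI. revenue $2,125,000 ≤ $2,600,000; operates vehicles for hire → exempt from Daytime Permit.
Art. VII. revenue $2,125,000 ≤ $2,950,000 → Operating Certificate required.
Art. VIII. is located in Zone A → Regulatory License required.
Art. IX. operates vehicles for hire → Livery Registration required.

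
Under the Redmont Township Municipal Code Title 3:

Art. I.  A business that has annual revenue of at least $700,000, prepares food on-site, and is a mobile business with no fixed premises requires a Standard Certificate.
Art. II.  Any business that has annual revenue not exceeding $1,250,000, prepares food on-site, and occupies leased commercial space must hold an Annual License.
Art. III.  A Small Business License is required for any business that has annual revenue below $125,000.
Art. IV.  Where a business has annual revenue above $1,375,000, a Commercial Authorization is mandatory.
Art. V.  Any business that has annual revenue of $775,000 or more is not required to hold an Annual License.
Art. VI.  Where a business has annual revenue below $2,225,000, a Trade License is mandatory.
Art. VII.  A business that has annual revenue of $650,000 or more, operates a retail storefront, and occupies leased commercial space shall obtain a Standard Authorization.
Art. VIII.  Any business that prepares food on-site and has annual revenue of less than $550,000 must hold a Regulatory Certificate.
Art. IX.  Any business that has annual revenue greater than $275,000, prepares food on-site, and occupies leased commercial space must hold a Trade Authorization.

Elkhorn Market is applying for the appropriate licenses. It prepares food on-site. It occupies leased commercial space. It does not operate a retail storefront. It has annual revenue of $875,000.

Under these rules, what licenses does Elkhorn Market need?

Art. I. revenue $875,000 ≥ $700,000; prepares food on-site; occupies leased commercial space (not: is a mobile business with no fixed premises) → Standard Certificate not required.
Art. II. revenue $875,000 ≤ $1,250,000; prepares food on-site; occupies leased commercial space → Annual License required.
Art. III. revenue $875,000 ≥ $125,000 → Small Business License not required.
Art. IV. revenue $875,000 ≤ $1,375,000 → Commercial Authorization not required.
Art. V. revenue $875,000 ≥ $775,000 → exempt from Annual License.
Art. VI. revenue $875,000 < $2,225,000 → Trade License required.
Art. VII. revenue $875,000 ≥ $650,000; does not operate a retail storefront; occupies leased commercial space → Standard Authorization not required.
Art. VIII. prepares food on-site; revenue $875,000 ≥ $550,000 → Regulatory Certificate not required.
Art. IX. revenue $875,000 > $275,000; prepares food on-site; occupies leased commercial space → Trade Authorization required.

Trade Authorization, Trade License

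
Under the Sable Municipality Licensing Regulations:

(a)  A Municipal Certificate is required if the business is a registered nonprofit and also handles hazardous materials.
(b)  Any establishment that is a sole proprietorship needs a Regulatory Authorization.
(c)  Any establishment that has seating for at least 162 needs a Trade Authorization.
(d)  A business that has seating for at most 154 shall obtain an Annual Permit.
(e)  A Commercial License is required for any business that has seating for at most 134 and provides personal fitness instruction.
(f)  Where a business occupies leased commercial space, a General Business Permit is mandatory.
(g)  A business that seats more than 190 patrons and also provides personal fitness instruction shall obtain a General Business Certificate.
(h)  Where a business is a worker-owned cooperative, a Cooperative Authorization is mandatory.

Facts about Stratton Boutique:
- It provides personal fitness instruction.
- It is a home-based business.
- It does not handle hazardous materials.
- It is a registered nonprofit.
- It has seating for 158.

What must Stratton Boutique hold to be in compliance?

(a) is a registered nonprofit; does not handle hazardous materials → Municipal Certificate not required.
(b) is a registered nonprofit (not: is a sole proprietorship) → Regulatory Authorization not required.
(c) seating 158 < 162 → Trade Authorization not required.
(d) seating 158 > 154 → Annual Permit not required.
(e) seating 158 > 134; provides personal fitness instruction → Commercial License not required.
(f) is a home-based business (not: occupies leased commercial space) → General Business Permit not required.
(g) seating 158 ≤ 190; provides personal fitness instruction → General Business Certificate not required.
(h) is a registered nonprofit (not: is a worker-owned cooperative) → Cooperative Authorization not required.

None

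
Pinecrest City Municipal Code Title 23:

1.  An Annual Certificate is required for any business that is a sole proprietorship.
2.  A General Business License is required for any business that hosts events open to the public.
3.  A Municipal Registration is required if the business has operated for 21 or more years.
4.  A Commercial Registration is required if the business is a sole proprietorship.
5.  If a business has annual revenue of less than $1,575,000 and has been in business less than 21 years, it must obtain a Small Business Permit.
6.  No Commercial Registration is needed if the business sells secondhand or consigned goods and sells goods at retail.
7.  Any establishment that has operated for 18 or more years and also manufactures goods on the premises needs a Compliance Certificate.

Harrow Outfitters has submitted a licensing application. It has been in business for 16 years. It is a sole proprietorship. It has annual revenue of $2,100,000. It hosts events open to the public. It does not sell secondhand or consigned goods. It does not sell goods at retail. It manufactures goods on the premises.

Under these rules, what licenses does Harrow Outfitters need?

Annual Certificate, Commercial Registration, General Business License

1. is a sole proprietorship → Annual Certificate required.
2. hosts events open to the public → General Business License required.
3. years in business 16 < 21 → Municipal Registration not required.
4. is a sole proprietorship → Commercial Registration required.
5. revenue $2,100,000 ≥ $1,575,000; years in business 16 < 21 → Small Business Permit not required.
6. does not sell secondhand or consigned goods; does not sell goods at retail → Commercial Registration exemption does not apply.
7. years in business 16 < 18; manufactures goods on the premises → Compliance Certificate not required.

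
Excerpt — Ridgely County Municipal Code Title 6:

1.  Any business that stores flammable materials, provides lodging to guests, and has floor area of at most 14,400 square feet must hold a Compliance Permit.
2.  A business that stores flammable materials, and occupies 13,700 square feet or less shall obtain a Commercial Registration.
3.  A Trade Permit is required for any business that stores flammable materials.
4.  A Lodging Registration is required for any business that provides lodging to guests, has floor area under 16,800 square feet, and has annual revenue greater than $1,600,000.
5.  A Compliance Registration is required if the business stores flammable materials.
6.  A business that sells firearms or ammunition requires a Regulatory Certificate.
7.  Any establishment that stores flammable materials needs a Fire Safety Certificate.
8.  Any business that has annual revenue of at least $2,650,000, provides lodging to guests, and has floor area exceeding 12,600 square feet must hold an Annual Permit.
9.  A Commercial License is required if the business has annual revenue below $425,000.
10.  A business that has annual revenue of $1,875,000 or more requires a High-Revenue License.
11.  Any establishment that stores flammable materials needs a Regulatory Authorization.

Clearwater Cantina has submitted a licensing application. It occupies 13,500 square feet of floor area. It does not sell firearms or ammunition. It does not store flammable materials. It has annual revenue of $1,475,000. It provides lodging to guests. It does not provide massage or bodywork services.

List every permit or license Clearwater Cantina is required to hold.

None

1. does not store flammable materials; provides lodging to guests; floor area 13,500 square feet ≤ 14,400 square feet → Compliance Permit not required.
2. does not store flammable materials; floor area 13,500 square feet ≤ 13,700 square feet → Commercial Registration not required.
3. does not store flammable materials → Trade Permit not required.
4. provides lodging to guests; floor area 13,500 square feet < 16,800 square feet; revenue $1,475,000 ≤ $1,600,000 → Lodging Registration not required.
5. does not store flammable materials → Compliance Registration not required.
6. does not sell firearms or ammunition → Regulatory Certificate not required.
7. does not store flammable materials → Fire Safety Certificate not required.
8. revenue $1,475,000 < $2,650,000; provides lodging to guests; floor area 13,500 square feet > 12,600 square feet → Annual Permit not required.
9. revenue $1,475,000 ≥ $425,000 → Commercial License not required.
10. revenue $1,475,000 < $1,875,000 → High-Revenue License not required.
11. does not store flammable materials → Regulatory Authorization not required.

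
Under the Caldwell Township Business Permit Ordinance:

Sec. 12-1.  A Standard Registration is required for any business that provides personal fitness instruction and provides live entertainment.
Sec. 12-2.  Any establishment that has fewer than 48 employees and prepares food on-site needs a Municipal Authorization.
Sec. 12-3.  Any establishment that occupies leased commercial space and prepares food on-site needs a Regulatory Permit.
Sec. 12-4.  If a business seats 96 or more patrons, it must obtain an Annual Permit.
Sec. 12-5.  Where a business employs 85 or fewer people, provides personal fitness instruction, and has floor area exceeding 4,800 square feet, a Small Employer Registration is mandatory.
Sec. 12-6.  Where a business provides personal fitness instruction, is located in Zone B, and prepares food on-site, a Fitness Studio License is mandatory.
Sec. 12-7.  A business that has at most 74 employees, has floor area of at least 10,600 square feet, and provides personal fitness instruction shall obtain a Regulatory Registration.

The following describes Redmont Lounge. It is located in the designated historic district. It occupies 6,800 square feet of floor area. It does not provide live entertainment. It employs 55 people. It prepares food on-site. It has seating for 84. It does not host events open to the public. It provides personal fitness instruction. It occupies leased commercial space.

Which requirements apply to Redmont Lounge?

Regulatory Permit, Small Employer Registration

Sec. 12-1. provides personal fitness instruction; does not provide live entertainment → Standard Registration not required.
Sec. 12-2. employees 55 ≥ 48; prepares food on-site → Municipal Authorization not required.
Sec. 12-3. occupies leased commercial space; prepares food on-site → Regulatory Permit required.
Sec. 12-4. seating 84 < 96 → Annual Permit not required.
Sec. 12-5. employees 55 ≤ 85; provides personal fitness instruction; floor area 6,800 square feet > 4,800 square feet → Small Employer Registration required.
Sec. 12-6. provides personal fitness instruction; is located in the designated historic district (not: is located in Zone B); prepares food on-site → Fitness Studio License not required.
Sec. 12-7. employees 55 ≤ 74; floor area 6,800 square feet < 10,600 square feet; provides personal fitness instruction → Regulatory Registration not required.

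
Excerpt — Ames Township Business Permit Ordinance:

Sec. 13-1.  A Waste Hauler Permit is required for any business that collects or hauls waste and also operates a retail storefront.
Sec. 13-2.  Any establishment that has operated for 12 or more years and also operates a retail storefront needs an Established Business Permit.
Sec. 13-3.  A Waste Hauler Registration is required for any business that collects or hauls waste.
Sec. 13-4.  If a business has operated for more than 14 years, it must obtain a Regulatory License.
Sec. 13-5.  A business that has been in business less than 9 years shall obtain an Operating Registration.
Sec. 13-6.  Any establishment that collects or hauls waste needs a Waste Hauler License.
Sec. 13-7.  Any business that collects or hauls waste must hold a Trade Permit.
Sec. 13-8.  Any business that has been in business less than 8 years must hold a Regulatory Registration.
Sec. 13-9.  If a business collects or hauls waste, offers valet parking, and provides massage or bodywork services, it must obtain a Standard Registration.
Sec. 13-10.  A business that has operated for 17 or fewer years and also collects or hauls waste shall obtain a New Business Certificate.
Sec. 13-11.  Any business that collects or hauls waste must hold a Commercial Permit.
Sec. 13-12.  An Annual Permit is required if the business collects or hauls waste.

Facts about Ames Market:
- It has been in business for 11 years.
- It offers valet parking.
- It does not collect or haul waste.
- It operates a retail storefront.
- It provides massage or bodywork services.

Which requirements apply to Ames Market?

Sec. 13-1. does not collect or haul waste; operates a retail storefront → Waste Hauler Permit not required.
Sec. 13-2. years in business 11 < 12; operates a retail storefront → Established Business Permit not required.
Sec. 13-3. does not collect or haul waste → Waste Hauler Registration not required.
Sec. 13-4. years in business 11 ≤ 14 → Regulatory License not required.
Sec. 13-5. years in business 11 ≥ 9 → Operating Registration not required.
Sec. 13-6. does not collect or haul waste → Waste Hauler License not required.
Sec. 13-7. does not collect or haul waste → Trade Permit not required.
Sec. 13-8. years in business 11 ≥ 8 → Regulatory Registration not required.
Sec. 13-9. does not collect or haul waste; offers valet parking; provides massage or bodywork services → Standard Registration not required.
Sec. 13-10. years in business 11 ≤ 17; does not collect or haul waste → New Business Certificate not required.
Sec. 13-11. does not collect or haul waste → Commercial Permit not required.
Sec. 13-12. does not collect or haul waste → Annual Permit not required.

None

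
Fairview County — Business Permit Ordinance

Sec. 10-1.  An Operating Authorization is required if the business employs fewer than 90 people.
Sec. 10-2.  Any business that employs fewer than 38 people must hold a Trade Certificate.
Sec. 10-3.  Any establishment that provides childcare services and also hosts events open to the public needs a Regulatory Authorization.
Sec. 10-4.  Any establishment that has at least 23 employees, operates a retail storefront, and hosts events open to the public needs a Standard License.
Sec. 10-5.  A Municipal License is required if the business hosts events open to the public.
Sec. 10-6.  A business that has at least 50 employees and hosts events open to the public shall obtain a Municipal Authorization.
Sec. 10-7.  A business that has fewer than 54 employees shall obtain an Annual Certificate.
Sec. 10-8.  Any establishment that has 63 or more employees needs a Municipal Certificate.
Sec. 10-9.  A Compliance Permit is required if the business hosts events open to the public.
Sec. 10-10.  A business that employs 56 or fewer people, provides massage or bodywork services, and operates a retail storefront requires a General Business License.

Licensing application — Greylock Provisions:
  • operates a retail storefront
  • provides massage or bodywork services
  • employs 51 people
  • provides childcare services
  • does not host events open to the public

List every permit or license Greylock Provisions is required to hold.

Sec. 10-1. employees 51 < 90 → Operating Authorization required.
Sec. 10-2. employees 51 ≥ 38 → Trade Certificate not required.
Sec. 10-3. provides childcare services; does not host events open to the public → Regulatory Authorization not required.
Sec. 10-4. employees 51 ≥ 23; operates a retail storefront; does not host events open to the public → Standard License not required.
Sec. 10-5. does not host events open to the public → Municipal License not required.
Sec. 10-6. employees 51 ≥ 50; does not host events open to the public → Municipal Authorization not required.
Sec. 10-7. employees 51 < 54 → Annual Certificate required.
Sec. 10-8. employees 51 < 63 → Municipal Certificate not required.
Sec. 10-9. does not host events open to the public → Compliance Permit not required.
Sec. 10-10. employees 51 ≤ 56; provides massage or bodywork services; operates a retail storefront → General Business License required.

Annual Certificate, General Business License, Operating Authorization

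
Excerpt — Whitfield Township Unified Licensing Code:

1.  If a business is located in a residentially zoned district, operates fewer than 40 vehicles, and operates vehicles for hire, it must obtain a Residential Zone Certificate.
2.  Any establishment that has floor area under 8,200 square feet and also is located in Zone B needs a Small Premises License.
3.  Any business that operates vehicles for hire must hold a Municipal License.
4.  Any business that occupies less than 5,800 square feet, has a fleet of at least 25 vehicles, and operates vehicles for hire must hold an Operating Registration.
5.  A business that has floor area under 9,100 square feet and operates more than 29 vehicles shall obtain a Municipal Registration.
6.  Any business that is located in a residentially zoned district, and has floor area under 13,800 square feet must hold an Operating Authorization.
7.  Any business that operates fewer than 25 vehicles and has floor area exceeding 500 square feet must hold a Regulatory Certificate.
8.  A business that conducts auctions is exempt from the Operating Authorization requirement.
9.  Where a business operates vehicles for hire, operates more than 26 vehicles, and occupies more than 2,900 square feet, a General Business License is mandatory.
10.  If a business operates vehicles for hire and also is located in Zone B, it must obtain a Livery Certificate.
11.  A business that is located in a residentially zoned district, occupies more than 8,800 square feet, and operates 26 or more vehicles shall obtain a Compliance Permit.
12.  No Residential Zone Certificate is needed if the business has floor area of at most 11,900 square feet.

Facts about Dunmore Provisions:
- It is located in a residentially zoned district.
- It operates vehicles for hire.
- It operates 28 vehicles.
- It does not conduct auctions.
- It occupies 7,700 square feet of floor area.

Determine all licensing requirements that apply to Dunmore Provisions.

General Business License, Municipal License, Operating Authorization

1. is located in a residentially zoned district; vehicles 28 < 40; operates vehicles for hire → Residential Zone Certificate required.
2. floor area 7,700 square feet < 8,200 square feet; is located in a residentially zoned district (not: is located in Zone B) → Small Premises License not required.
3. operates vehicles for hire → Municipal License required.
4. floor area 7,700 square feet ≥ 5,800 square feet; vehicles 28 ≥ 25; operates vehicles for hire → Operating Registration not required.
5. floor area 7,700 square feet < 9,100 square feet; vehicles 28 ≤ 29 → Municipal Registration not required.
6. is located in a residentially zoned district; floor area 7,700 square feet < 13,800 square feet → Operating Authorization required.
7. vehicles 28 ≥ 25; floor area 7,700 square feet > 500 square feet → Regulatory Certificate not required.
8. does not conduct auctions → Operating Authorization exemption does not apply.
9. operates vehicles for hire; vehicles 28 > 26; floor area 7,700 square feet > 2,900 square feet → General Business License required.
10. operates vehicles for hire; is located in a residentially zoned district (not: is located in Zone B) → Livery Certificate not required.
11. is located in a residentially zoned district; floor area 7,700 square feet ≤ 8,800 square feet; vehicles 28 ≥ 26 → Compliance Permit not required.
12. floor area 7,700 square feet ≤ 11,900 square feet → exempt from Residential Zone Certificate.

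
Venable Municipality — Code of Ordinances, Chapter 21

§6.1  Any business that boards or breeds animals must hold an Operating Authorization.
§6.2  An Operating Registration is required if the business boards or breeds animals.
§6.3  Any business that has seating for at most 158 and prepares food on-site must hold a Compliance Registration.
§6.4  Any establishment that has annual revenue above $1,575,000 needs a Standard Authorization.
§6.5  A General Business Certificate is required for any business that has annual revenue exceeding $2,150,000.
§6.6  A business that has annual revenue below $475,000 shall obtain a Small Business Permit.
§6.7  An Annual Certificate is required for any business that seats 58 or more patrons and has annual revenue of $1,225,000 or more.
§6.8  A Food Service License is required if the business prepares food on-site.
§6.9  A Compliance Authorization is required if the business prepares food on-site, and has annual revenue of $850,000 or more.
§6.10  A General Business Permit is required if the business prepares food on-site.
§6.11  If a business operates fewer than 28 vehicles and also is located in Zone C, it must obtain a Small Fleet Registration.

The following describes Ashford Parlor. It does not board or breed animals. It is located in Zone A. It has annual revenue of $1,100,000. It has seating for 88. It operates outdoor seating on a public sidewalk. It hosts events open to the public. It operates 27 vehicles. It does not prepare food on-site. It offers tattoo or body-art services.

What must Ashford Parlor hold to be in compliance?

None

§6.1 does not board or breed animals → Operating Authorization not required.
§6.2 does not board or breed animals → Operating Registration not required.
§6.3 seating 88 ≤ 158; does not prepare food on-site → Compliance Registration not required.
§6.4 revenue $1,100,000 ≤ $1,575,000 → Standard Authorization not required.
§6.5 revenue $1,100,000 ≤ $2,150,000 → General Business Certificate not required.
§6.6 revenue $1,100,000 ≥ $475,000 → Small Business Permit not required.
§6.7 seating 88 ≥ 58; revenue $1,100,000 < $1,225,000 → Annual Certificate not required.
§6.8 does not prepare food on-site → Food Service License not required.
§6.9 does not prepare food on-site; revenue $1,100,000 ≥ $850,000 → Compliance Authorization not required.
§6.10 does not prepare food on-site → General Business Permit not required.
§6.11 vehicles 27 < 28; is located in Zone A (not: is located in Zone C) → Small Fleet Registration not required.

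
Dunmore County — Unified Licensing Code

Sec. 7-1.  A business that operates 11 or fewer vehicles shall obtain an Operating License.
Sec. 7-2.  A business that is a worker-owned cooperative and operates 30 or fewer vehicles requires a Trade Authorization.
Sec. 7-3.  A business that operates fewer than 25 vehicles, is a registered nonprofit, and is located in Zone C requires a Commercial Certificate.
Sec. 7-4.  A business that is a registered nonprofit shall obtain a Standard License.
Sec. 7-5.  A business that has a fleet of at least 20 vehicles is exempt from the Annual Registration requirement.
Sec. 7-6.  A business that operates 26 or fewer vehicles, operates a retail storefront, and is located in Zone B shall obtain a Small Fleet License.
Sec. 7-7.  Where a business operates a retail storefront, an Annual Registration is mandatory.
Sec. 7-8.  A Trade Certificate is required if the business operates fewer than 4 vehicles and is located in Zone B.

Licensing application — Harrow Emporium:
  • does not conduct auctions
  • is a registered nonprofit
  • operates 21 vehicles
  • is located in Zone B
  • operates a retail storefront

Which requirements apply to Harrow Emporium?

Sec. 7-1. vehicles 21 > 11 → Operating License not required.
Sec. 7-2. is a registered nonprofit (not: is a worker-owned cooperative); vehicles 21 ≤ 30 → Trade Authorization not required.
Sec. 7-3. vehicles 21 < 25; is a registered nonprofit; is located in Zone B (not: is located in Zone C) → Commercial Certificate not required.
Sec. 7-4. is a registered nonprofit → Standard License required.
Sec. 7-5. vehicles 21 ≥ 20 → exempt from Annual Registration.
Sec. 7-6. vehicles 21 ≤ 26; operates a retail storefront; is located in Zone B → Small Fleet License required.
Sec. 7-7. operates a retail storefront → Annual Registration required.
Sec. 7-8. vehicles 21 ≥ 4; is located in Zone B → Trade Certificate not required.

Small Fleet License, Standard License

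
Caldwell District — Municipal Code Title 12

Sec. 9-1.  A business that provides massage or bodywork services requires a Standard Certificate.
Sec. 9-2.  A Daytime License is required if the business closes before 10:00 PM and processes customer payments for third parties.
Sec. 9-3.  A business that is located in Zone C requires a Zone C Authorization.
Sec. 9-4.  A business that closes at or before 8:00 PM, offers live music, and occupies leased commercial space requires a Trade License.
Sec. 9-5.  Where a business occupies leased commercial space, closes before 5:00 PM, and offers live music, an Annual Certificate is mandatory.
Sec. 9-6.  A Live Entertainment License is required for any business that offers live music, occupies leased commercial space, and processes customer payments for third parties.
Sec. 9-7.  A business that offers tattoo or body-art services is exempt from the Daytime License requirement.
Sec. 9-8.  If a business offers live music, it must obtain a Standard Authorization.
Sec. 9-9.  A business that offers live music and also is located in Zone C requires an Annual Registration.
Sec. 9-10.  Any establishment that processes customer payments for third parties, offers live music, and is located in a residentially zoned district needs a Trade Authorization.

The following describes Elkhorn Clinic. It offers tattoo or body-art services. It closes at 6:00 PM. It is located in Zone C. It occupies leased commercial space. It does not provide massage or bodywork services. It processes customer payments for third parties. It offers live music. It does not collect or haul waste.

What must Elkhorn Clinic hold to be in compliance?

Sec. 9-1. does not provide massage or bodywork services → Standard Certificate not required.
Sec. 9-2. closes 6:00 PM, at/before 10:00 PM; processes customer payments for third parties → Daytime License required.
Sec. 9-3. is located in Zone C → Zone C Authorization required.
Sec. 9-4. closes 6:00 PM, at/before 8:00 PM; offers live music; occupies leased commercial space → Trade License required.
Sec. 9-5. occupies leased commercial space; closes 6:00 PM, after 5:00 PM; offers live music → Annual Certificate not required.
Sec. 9-6. offers live music; occupies leased commercial space; processes customer payments for third parties → Live Entertainment License required.
Sec. 9-7. offers tattoo or body-art services → exempt from Daytime License.
Sec. 9-8. offers live music → Standard Authorization required.
Sec. 9-9. offers live music; is located in Zone C → Annual Registration required.
Sec. 9-10. processes customer payments for third parties; offers live music; is located in Zone C (not: is located in a residentially zoned district) → Trade Authorization not required.

Annual Registration, Live Entertainment License, Standard Authorization, Trade License, Zone C Authorization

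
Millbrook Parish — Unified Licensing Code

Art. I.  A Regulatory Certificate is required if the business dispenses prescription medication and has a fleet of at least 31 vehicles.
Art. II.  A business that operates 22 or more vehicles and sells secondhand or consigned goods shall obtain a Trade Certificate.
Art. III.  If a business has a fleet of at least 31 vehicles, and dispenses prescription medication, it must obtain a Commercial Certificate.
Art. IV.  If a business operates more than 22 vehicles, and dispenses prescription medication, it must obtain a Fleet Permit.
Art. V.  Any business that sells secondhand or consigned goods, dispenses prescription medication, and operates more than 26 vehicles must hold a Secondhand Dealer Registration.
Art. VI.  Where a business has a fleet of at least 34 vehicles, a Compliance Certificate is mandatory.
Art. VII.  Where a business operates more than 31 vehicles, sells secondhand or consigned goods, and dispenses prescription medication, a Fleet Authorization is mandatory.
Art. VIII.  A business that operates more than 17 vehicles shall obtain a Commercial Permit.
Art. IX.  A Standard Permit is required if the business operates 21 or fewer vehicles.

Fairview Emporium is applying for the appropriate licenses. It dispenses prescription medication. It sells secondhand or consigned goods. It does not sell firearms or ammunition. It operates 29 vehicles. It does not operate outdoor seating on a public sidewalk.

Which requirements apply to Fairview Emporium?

Art. I. dispenses prescription medication; vehicles 29 < 31 → Regulatory Certificate not required.
Art. II. vehicles 29 ≥ 22; sells secondhand or consigned goods → Trade Certificate required.
Art. III. vehicles 29 < 31; dispenses prescription medication → Commercial Certificate not required.
Art. IV. vehicles 29 > 22; dispenses prescription medication → Fleet Permit required.
Art. V. sells secondhand or consigned goods; dispenses prescription medication; vehicles 29 > 26 → Secondhand Dealer Registration required.
Art. VI. vehicles 29 < 34 → Compliance Certificate not required.
Art. VII. vehicles 29 ≤ 31; sells secondhand or consigned goods; dispenses prescription medication → Fleet Authorization not required.
Art. VIII. vehicles 29 > 17 → Commercial Permit required.
Art. IX. vehicles 29 > 21 → Standard Permit not required.

Commercial Permit, Fleet Permit, Secondhand Dealer Registration, Trade Certificate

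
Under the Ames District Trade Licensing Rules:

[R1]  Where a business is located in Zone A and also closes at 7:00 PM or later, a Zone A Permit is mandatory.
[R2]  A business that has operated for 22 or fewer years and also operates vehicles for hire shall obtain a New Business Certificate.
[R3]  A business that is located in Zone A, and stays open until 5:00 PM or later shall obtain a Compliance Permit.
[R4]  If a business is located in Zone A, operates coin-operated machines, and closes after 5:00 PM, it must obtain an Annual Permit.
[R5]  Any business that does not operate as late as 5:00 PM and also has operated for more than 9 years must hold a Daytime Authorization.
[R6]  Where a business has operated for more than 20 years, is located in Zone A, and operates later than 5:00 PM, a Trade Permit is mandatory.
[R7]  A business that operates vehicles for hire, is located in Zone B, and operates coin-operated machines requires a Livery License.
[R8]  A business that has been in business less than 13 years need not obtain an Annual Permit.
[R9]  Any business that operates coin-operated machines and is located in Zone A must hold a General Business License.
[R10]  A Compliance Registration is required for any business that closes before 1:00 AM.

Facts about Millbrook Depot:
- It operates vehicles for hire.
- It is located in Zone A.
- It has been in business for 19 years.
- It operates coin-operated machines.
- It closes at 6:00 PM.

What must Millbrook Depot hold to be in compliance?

Annual Permit, Compliance Permit, Compliance Registration, General Business License, New Business Certificate

[R1] is located in Zone A; closes 6:00 PM, at/before 7:00 PM → Zone A Permit not required.
[R2] years in business 19 ≤ 22; operates vehicles for hire → New Business Certificate required.
[R3] is located in Zone A; closes 6:00 PM, after 5:00 PM → Compliance Permit required.
[R4] is located in Zone A; operates coin-operated machines; closes 6:00 PM, after 5:00 PM → Annual Permit required.
[R5] closes 6:00 PM, after 5:00 PM; years in business 19 > 9 → Daytime Authorization not required.
[R6] years in business 19 ≤ 20; is located in Zone A; closes 6:00 PM, after 5:00 PM → Trade Permit not required.
[R7] operates vehicles for hire; is located in Zone A (not: is located in Zone B); operates coin-operated machines → Livery License not required.
[R8] years in business 19 ≥ 13 → Annual Permit exemption does not apply.
[R9] operates coin-operated machines; is located in Zone A → General Business License required.
[R10] closes 6:00 PM, at/before 1:00 AM → Compliance Registration required.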